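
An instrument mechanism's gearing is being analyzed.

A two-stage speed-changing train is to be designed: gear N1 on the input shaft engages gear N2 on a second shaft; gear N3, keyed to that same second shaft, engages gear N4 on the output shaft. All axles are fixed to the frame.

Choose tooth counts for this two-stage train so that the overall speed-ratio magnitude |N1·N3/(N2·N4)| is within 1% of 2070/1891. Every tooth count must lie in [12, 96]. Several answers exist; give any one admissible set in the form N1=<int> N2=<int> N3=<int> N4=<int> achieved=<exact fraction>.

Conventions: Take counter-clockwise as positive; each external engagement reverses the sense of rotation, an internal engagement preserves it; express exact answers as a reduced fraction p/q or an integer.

design class (target 2070/1891): fixed-axis compound train
target = 2070/1891 in lowest terms: an exact hit needs N1·N3 = k·2070 and N2·N4 = k·1891 for one integer k, every count in [12, 96]; additionally prefer no 1:1 stage (N1 ≠ N2, N3 ≠ N4)
k = 1: N1·N3 = 2070 = 23·90, N2·N4 = 1891 = 31·61
achieved = 23·90/(31·61) = 2070/1891; |achieved − target| = 0 ≤ 207/18910 ✓

N1=23 N2=31 N3=90 N4=61 achieved=2070/1891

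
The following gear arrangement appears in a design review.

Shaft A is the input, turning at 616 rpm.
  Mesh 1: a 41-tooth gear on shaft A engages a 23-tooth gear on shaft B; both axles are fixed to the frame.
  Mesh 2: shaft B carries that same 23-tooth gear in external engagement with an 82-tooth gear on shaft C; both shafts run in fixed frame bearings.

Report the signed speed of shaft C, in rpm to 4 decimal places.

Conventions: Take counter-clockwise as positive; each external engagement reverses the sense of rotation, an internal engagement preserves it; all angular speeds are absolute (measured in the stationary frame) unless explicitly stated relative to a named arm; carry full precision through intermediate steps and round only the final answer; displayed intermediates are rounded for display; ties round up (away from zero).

+308.0000 rpm

2-mesh fixed-axis compound train (all bearings frame-fixed)
mesh 1 [41T→23T]: ω = 616.0000×41/23 = 1098.0870 rpm, sense flips to −
mesh 2 [23T→82T]: ω = 1098.0870×23/82 = 308.0000 rpm, sense flips to +
signed output speed = +308.0000 rpm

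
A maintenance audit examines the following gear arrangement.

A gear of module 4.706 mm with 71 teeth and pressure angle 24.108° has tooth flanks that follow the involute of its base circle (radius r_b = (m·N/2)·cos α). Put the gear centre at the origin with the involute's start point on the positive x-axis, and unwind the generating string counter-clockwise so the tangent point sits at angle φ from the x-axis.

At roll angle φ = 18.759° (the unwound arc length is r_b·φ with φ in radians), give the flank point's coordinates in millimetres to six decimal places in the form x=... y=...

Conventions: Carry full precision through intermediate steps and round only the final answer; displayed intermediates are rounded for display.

recognized (one wheel, involute flank): single-mesh tooth geometry, m = 4.706, N = 71
pitch radius r_p = m·N/2 = 4.706·71/2 = 167.063000
base radius r_b = r_p·cos α = 167.063000·cos 24.108° = 152.491290
roll angle φ = 18.759° = 0.32740631 rad
x = r_b·(cos φ + φ·sin φ) = 160.446705
y = r_b·(sin φ − φ·cos φ) = 1.764909

x=160.446705 y=1.764909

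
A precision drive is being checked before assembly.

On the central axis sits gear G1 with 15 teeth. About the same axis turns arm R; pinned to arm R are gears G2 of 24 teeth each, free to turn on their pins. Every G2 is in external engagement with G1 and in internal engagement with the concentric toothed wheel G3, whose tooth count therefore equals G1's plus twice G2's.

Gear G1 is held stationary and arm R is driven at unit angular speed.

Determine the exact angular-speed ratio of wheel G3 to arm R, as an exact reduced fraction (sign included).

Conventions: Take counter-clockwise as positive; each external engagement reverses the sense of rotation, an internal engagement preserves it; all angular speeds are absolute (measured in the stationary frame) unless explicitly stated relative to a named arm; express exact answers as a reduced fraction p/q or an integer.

26/21

recognized (axles ride arm R): planetary set, 15/24/63 teeth
ring teeth: 15 + 2·24 = 63
15(ω_sun−ω_arm) = −63(ω_ring−ω_arm),  ω_sun = 0, ω_arm = 1
ω_ring = 1 − (15/63)(0−1) = 26/21
ω_out/ω_in = 26/21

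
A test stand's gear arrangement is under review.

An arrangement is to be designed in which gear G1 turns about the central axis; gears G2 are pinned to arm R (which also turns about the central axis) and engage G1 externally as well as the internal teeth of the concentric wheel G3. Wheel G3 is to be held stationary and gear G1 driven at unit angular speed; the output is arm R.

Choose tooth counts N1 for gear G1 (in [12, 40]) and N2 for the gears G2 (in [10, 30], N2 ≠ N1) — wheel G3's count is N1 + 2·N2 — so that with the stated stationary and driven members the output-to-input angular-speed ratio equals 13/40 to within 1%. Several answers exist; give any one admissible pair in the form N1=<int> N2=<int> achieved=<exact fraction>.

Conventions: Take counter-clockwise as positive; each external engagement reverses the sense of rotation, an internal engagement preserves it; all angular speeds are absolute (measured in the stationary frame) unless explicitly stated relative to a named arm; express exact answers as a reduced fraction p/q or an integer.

class = planetary set [ratio 13/40 wanted; Willis about the carrier]
Willis with ω_ring = 0: ω_arm/ω_sun = N1/(N1+N3); set equal to 13/40  ⇒  N3/N1 = 1/(13/40) − 1 = 27/13
N3 = N1 + 2·N2  ⇒  N2/N1 = (N3/N1 − 1)/2 = (27/13 − 1)/2 = 7/13
smallest multiple with N1 ≥ 12 and N2 ≥ 10: k = 2  ⇒  N1 = 2·13 = 26, N2 = 2·7 = 14 (N1 ≤ 40, N2 ≤ 30, N2 ≠ N1 ✓), N3 = 26 + 2·14 = 54
check: N1/(N1+N3) with N1 = 26, N3 = 54 gives 13/40; |achieved − target| = 0 ≤ 13/4000 ✓

N1=26 N2=14 achieved=13/40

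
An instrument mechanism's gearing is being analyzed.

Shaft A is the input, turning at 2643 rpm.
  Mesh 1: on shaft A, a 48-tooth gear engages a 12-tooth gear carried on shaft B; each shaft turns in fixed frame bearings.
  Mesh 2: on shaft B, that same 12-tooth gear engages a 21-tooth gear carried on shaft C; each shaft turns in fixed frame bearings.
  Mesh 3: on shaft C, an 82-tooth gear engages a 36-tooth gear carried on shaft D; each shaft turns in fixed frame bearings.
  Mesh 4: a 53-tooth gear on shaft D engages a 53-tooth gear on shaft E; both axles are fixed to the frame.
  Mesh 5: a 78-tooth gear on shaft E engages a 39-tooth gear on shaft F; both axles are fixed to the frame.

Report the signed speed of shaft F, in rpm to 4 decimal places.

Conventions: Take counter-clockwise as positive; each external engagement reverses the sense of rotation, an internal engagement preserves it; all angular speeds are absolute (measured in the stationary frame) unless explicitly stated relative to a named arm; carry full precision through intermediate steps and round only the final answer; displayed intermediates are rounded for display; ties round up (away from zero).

-27520.7619 rpm

5-mesh fixed-axis compound train (all bearings frame-fixed)
mesh 1 [48T→12T]: ω = 2643.0000×48/12 = 10572.0000 rpm, sense flips to −
mesh 2 [12T→21T]: ω = 10572.0000×12/21 = 6041.1429 rpm, sense flips to +
mesh 3 [82T→36T]: ω = 6041.1429×82/36 = 13760.3810 rpm, sense flips to −
mesh 4 [53T→53T]: ω = 13760.3810×53/53 = 13760.3810 rpm, sense flips to +
mesh 5 [78T→39T]: ω = 13760.3810×78/39 = 27520.7619 rpm, sense flips to −
signed output speed = -27520.7619 rpm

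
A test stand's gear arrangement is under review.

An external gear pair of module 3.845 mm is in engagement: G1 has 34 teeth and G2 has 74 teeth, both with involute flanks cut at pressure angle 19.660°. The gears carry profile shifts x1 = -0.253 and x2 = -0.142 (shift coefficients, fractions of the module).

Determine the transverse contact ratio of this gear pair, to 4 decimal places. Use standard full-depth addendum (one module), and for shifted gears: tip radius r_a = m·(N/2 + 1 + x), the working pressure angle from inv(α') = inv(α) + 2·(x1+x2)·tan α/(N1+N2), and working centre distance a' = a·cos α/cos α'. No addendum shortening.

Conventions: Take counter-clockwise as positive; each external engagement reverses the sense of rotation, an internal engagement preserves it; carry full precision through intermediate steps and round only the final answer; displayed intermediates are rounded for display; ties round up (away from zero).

1.8746

topology: single-mesh involute geometry — m = 3.845, 34T/74T pair
base radii: r_b1 = 61.554590, r_b2 = 133.971755
tip radii: r_a1 = 68.237215, r_a2 = 145.564010
inv(α') = inv(19.660°) + 2·(-0.253-0.142)·tan α/(34+74) = 0.01151935  ⇒  α' = 18.40218°
a' = a·cos α / cos α' = 207.6300·cos 19.660°/cos 18.40218° = 206.063610
action lengths: √(r_a1²−r_b1²) = 29.450806, √(r_a2²−r_b2²) = 56.924950
base pitch p_b = π·m·cos α = 11.375262
CR = (29.450806 + 56.924950 − 206.063610·sin 18.40218°)/11.375262 = 1.874642
contact ratio ≈ 1.8746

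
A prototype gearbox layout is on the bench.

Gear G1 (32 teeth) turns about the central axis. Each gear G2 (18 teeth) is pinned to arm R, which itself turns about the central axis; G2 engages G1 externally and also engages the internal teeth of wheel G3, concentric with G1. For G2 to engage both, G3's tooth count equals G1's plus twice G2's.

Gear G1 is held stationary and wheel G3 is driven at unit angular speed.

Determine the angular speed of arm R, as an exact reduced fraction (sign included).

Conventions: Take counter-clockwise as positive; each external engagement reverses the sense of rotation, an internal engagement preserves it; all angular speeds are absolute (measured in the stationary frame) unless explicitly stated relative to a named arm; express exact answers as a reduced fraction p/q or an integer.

recognized (axles ride arm R): planetary set, 32/18/68 teeth
ring teeth: 32 + 2·18 = 68
32(ω_sun−ω_arm) = −68(ω_ring−ω_arm),  ω_sun = 0, ω_ring = 1
32(0−ω_arm) = −68(1−ω_arm)  ⇒  100·ω_arm = 68  ⇒  ω_arm = 17/25
exact speed ratio = 17/25

17/25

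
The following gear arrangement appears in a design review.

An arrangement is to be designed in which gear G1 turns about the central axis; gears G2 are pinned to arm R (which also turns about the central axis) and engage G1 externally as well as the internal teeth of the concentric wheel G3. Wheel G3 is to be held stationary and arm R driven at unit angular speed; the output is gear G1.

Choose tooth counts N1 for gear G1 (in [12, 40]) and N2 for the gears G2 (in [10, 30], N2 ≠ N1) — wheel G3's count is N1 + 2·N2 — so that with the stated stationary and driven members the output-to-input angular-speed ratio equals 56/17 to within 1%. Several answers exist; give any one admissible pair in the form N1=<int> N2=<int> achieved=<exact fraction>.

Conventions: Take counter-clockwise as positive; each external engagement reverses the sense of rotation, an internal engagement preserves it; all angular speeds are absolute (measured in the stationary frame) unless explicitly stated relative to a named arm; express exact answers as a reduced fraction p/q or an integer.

N1=17 N2=11 achieved=56/17

topology: planetary set — design target 56/17, arm = carrier (Willis)
Willis with ω_ring = 0: ω_sun/ω_arm = (N1+N3)/N1; set equal to 56/17  ⇒  N3/N1 = 56/17 − 1 = 39/17
N3 = N1 + 2·N2  ⇒  N2/N1 = (N3/N1 − 1)/2 = (39/17 − 1)/2 = 11/17
smallest multiple with N1 ≥ 12 and N2 ≥ 10: k = 1  ⇒  N1 = 1·17 = 17, N2 = 1·11 = 11 (N1 ≤ 40, N2 ≤ 30, N2 ≠ N1 ✓), N3 = 17 + 2·11 = 39
check: (N1+N3)/N1 with N1 = 17, N3 = 39 gives 56/17; |achieved − target| = 0 ≤ 14/425 ✓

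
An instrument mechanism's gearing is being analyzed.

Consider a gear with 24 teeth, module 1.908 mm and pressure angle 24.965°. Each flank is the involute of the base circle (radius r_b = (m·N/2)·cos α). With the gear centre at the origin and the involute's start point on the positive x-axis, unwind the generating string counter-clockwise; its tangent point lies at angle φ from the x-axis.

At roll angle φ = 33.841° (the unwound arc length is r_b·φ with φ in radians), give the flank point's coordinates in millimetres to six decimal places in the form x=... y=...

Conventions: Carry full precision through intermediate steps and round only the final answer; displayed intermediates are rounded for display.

single-mesh involute tooth geometry (24T wheel at module 1.908)
pitch radius r_p = m·N/2 = 1.908·24/2 = 22.896000
base radius r_b = r_p·cos α = 22.896000·cos 24.965° = 20.756730
roll angle φ = 33.841° = 0.59063687 rad
x = r_b·(cos φ + φ·sin φ) = 24.067553
y = r_b·(sin φ − φ·cos φ) = 1.376489

x=24.067553 y=1.376489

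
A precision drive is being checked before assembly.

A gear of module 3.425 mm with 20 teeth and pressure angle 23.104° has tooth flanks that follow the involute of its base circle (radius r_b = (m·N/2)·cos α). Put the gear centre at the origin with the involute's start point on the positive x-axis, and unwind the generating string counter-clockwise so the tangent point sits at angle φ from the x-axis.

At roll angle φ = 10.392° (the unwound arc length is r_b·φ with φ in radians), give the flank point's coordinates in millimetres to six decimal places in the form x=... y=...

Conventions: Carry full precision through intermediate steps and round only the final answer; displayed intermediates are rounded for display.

single-mesh involute tooth geometry (20T wheel at module 3.425)
pitch radius r_p = m·N/2 = 3.425·20/2 = 34.250000
base radius r_b = r_p·cos α = 34.250000·cos 23.104° = 31.502948
roll angle φ = 10.392° = 0.18137462 rad
x = r_b·(cos φ + φ·sin φ) = 32.016867
y = r_b·(sin φ − φ·cos φ) = 0.062450

x=32.016867 y=0.062450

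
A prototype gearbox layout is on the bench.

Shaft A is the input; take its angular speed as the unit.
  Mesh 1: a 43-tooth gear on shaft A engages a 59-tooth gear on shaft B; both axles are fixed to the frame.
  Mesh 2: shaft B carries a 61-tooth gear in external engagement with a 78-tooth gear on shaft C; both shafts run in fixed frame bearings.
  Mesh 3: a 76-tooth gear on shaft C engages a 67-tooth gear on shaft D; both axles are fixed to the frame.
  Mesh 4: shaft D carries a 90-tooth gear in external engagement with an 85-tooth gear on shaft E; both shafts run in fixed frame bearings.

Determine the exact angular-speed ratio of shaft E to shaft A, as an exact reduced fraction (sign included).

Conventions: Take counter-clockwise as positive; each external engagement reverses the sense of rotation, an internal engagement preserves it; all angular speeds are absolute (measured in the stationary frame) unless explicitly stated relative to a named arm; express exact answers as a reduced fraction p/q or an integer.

class = fixed-axis compound train [4 meshes; 4 ratios multiply, 4 sense flips]
mesh 1 [43T→59T]: running ratio 43/59, sense −
mesh 2 [61T→78T]: running ratio 2623/4602, sense +
mesh 3 [76T→67T]: running ratio 99674/154167, sense −
mesh 4 [90T→85T]: running ratio 598044/873613, sense +
ω_out/ω_in = 598044/873613

598044/873613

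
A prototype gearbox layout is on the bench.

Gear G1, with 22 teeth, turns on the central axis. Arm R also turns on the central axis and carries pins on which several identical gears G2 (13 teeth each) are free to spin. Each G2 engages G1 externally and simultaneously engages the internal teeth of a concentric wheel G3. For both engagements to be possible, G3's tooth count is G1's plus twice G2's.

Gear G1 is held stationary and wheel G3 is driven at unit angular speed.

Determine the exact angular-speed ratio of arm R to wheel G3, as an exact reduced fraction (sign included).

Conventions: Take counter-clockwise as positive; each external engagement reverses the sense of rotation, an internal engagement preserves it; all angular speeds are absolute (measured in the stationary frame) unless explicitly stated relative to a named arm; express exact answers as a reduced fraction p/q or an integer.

24/35

class = planetary set [G3 = 22+2·13 = 48; Willis about the carrier]
ring teeth: 22 + 2·13 = 48
22(ω_sun−ω_arm) = −48(ω_ring−ω_arm),  ω_sun = 0, ω_ring = 1
22(0−ω_arm) = −48(1−ω_arm)  ⇒  70·ω_arm = 48  ⇒  ω_arm = 24/35
ω_out/ω_in = 24/35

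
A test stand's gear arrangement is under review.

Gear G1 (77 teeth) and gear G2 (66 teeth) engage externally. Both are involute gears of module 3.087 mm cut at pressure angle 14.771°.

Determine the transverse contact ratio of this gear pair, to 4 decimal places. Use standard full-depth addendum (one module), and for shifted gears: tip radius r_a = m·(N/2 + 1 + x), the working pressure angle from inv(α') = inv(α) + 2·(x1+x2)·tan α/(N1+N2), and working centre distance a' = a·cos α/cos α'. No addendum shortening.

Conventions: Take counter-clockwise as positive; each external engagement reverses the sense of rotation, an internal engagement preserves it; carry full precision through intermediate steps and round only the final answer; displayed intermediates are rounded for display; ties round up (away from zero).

single-mesh involute tooth geometry (77T engaging 66T at module 3.087)
base radii: r_b1 = 114.921828, r_b2 = 98.504424
tip radii: r_a1 = 121.936500, r_a2 = 104.958000
no profile shift: α' = α, a' = a
action lengths: √(r_a1²−r_b1²) = 40.761299, √(r_a2²−r_b2²) = 36.236173
base pitch p_b = π·m·cos α = 9.377599
CR = (40.761299 + 36.236173 − 220.720500·sin 14.77100°)/9.377599 = 2.209881
contact ratio ≈ 2.2099

2.2099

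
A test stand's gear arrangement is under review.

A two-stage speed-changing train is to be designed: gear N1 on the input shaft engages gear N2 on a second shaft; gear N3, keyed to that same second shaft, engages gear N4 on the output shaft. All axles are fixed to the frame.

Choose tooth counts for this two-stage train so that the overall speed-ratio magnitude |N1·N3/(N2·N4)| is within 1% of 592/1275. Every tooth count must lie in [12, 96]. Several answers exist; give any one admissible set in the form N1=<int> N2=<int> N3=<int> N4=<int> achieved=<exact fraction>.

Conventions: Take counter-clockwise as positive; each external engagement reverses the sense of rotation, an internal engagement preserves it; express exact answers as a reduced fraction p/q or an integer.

N1=16 N2=15 N3=37 N4=85 achieved=592/1275

topology: fixed-axis compound train — 2 stages, target 592/1275
target = 592/1275 in lowest terms: an exact hit needs N1·N3 = k·592 and N2·N4 = k·1275 for one integer k, every count in [12, 96]; additionally prefer no 1:1 stage (N1 ≠ N2, N3 ≠ N4)
k = 1: N1·N3 = 592 = 16·37, N2·N4 = 1275 = 15·85
achieved = 16·37/(15·85) = 592/1275; |achieved − target| = 0 ≤ 148/31875 ✓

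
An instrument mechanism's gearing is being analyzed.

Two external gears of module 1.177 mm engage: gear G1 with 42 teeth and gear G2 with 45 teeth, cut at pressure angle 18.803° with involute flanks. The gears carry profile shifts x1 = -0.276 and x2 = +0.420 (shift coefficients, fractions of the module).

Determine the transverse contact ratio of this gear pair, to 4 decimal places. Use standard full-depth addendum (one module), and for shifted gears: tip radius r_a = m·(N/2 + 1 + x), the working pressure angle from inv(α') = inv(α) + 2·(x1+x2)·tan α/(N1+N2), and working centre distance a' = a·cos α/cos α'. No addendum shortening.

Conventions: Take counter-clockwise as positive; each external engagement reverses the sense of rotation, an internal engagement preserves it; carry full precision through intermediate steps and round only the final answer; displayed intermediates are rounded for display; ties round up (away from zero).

1.7456

topology: single-mesh involute geometry — m = 1.177, 42T/45T pair
base radii: r_b1 = 23.397913, r_b2 = 25.069192
tip radii: r_a1 = 25.569148, r_a2 = 28.153840
inv(α') = inv(18.803°) + 2·(-0.276+0.420)·tan α/(42+45) = 0.01343906  ⇒  α' = 19.34315°
a' = a·cos α / cos α' = 51.1995·cos 18.803°/cos 19.34315° = 51.366663
action lengths: √(r_a1²−r_b1²) = 10.311111, √(r_a2²−r_b2²) = 12.813052
base pitch p_b = π·m·cos α = 3.500320
CR = (10.311111 + 12.813052 − 51.366663·sin 19.34315°)/3.500320 = 1.745621
contact ratio ≈ 1.7456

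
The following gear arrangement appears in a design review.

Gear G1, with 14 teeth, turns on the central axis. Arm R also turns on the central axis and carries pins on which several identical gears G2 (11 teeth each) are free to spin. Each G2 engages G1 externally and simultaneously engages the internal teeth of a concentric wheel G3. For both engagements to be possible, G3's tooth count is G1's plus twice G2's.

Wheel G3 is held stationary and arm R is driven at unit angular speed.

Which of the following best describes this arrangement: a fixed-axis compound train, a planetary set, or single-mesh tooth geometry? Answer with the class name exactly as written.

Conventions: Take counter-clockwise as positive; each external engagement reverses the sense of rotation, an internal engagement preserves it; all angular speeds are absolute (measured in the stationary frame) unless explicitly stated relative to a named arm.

planetary set

planetary set (14T centre, 11T on arm, 36T internal) — Willis relation
classification: planetary set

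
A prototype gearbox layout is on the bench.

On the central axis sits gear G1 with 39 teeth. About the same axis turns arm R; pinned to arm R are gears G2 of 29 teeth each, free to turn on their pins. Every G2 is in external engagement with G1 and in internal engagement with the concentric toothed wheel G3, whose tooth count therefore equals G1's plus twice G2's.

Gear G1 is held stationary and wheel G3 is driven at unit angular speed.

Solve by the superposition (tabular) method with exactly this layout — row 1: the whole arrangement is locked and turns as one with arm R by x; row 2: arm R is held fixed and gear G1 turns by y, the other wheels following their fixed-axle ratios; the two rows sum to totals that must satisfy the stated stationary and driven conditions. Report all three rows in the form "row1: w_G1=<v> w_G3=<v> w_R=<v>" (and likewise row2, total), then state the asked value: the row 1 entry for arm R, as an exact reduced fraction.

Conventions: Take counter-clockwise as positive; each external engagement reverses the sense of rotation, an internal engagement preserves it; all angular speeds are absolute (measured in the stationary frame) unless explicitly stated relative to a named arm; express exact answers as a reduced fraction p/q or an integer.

topology: planetary set — G1 39T / G2 29T / G3 97T, arm = carrier (Willis)
row 1 — lock + rotate with arm: ω_sun = ω_ring = ω_arm = x
superposition row 2 [arm held]: sun y, ring −(39/97)·y, arm 0
boundary: total ω_sun = x + y = 0 and total ω_ring = x − (39/97)·y = 1  ⇒  y = -97/136, x = 97/136
row 2 ring = −(39/97)·(-97/136) = 39/136
totals (row 1 + row 2): sun 97/136 + (-97/136) = 0, ring 97/136 + 39/136 = 1, arm 97/136 + 0 = 97/136
asked cell (row1, arm) = 97/136

row1: w_G1=97/136 w_G3=97/136 w_R=97/136
row2: w_G1=-97/136 w_G3=39/136 w_R=0
total: w_G1=0 w_G3=1 w_R=97/136
asked value: 97/136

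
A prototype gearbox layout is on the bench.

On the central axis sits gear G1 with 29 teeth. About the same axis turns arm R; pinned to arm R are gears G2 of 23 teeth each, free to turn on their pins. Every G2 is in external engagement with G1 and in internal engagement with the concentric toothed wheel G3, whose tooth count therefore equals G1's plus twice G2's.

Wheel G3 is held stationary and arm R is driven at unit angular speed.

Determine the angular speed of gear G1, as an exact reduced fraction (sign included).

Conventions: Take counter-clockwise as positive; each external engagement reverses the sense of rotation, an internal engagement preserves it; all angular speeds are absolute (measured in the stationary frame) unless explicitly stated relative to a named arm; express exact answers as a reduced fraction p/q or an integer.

class = planetary set [G3 = 29+2·23 = 75; Willis about the carrier]
ring teeth: 29 + 2·23 = 75
29(ω_sun−ω_arm) = −75(ω_ring−ω_arm),  ω_ring = 0, ω_arm = 1
ω_sun = 1 − (75/29)(0−1) = 104/29
exact speed ratio = 104/29

104/29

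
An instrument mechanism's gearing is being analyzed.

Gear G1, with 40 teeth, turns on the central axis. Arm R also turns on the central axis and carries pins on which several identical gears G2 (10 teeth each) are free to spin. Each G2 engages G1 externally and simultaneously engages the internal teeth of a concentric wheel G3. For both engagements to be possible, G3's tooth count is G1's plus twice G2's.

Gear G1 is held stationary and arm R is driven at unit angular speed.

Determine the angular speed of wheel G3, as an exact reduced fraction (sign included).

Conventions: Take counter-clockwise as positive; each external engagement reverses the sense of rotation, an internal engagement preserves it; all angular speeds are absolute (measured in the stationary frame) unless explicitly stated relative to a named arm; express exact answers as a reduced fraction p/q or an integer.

topology: planetary set — G1 40T / G2 10T / G3 60T, arm = carrier (Willis)
ring teeth: 40 + 2·10 = 60
40(ω_sun−ω_arm) = −60(ω_ring−ω_arm),  ω_sun = 0, ω_arm = 1
ω_ring = 1 − (40/60)(0−1) = 5/3
exact speed ratio = 5/3

5/3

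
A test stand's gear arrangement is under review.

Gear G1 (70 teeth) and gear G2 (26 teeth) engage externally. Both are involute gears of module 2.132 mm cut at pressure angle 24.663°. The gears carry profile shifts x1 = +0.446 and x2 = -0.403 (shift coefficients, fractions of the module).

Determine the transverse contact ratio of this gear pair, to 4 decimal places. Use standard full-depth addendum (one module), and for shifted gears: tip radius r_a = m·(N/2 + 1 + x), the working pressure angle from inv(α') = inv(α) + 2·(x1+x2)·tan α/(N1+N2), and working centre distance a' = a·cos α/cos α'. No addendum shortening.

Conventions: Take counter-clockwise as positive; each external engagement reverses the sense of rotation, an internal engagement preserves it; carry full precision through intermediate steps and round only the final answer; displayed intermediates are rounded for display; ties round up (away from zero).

1.5385

recognized (one external pair, fixed centres): single-mesh tooth geometry, m = 2.132, N1 = 70, N2 = 26
base radii: r_b1 = 67.813002, r_b2 = 25.187686
tip radii: r_a1 = 77.702872, r_a2 = 28.988804
inv(α') = inv(24.663°) + 2·(+0.446-0.403)·tan α/(70+26) = 0.02912724  ⇒  α' = 24.77421°
a' = a·cos α / cos α' = 102.3360·cos 24.663°/cos 24.77421° = 102.427483
action lengths: √(r_a1²−r_b1²) = 37.935907, √(r_a2²−r_b2²) = 14.350303
base pitch p_b = π·m·cos α = 6.086881
CR = (37.935907 + 14.350303 − 102.427483·sin 24.77421°)/6.086881 = 1.538496
contact ratio ≈ 1.5385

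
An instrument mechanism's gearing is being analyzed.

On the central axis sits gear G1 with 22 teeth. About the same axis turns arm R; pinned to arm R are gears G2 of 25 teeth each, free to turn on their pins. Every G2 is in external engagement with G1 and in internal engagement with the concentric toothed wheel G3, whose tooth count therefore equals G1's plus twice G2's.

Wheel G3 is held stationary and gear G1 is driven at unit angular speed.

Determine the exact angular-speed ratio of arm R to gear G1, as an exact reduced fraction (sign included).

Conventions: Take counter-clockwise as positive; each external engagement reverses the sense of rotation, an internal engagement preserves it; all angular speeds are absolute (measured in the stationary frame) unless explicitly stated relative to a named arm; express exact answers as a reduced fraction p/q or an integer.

11/47

planetary set (22T centre, 25T on arm, 72T internal) — Willis relation
ring teeth: 22 + 2·25 = 72
22(ω_sun−ω_arm) = −72(ω_ring−ω_arm),  ω_ring = 0, ω_sun = 1
22(1−ω_arm) = −72(0−ω_arm)  ⇒  94·ω_arm = 22  ⇒  ω_arm = 11/47
ω_out/ω_in = 11/47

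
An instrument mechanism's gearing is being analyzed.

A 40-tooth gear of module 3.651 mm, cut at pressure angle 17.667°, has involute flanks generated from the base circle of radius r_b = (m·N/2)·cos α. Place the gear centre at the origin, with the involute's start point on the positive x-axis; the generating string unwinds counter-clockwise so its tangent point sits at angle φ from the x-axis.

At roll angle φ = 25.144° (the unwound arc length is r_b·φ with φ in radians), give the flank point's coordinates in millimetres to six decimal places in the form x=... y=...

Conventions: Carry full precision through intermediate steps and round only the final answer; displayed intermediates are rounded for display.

single-mesh involute tooth geometry (40T wheel at module 3.651)
pitch radius r_p = m·N/2 = 3.651·40/2 = 73.020000
base radius r_b = r_p·cos α = 73.020000·cos 17.667° = 69.576116
roll angle φ = 25.144° = 0.43884559 rad
x = r_b·(cos φ + φ·sin φ) = 75.956660
y = r_b·(sin φ − φ·cos φ) = 1.922592

x=75.956660 y=1.922592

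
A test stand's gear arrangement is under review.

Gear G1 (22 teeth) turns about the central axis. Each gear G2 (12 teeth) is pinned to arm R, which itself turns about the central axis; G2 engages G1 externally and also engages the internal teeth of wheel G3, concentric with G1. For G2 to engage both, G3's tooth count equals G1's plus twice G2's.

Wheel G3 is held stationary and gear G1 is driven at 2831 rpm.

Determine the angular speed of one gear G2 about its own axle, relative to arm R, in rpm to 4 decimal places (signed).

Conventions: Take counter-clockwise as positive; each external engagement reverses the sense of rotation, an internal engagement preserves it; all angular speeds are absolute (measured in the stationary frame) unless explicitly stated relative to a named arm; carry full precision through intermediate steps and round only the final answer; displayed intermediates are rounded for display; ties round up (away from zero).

-3510.9951 rpm

planetary set (22T centre, 12T on arm, 46T internal) — Willis relation
normalise by the input: solve with ω_sun = 1, then scale by 2831 rpm
ring teeth: 22 + 2·12 = 46
22(ω_sun−ω_arm) = −46(ω_ring−ω_arm),  ω_ring = 0, ω_sun = 1
22(1−ω_arm) = −46(0−ω_arm)  ⇒  68·ω_arm = 22  ⇒  ω_arm = 11/34
sun–planet mesh: 22·(1−11/34) = −12·(ω_p−ω_arm)  ⇒  ω_p−ω_arm = -253/204
scale: ω_p−ω_arm = -253/204 × 2831 rpm = -3510.9951 rpm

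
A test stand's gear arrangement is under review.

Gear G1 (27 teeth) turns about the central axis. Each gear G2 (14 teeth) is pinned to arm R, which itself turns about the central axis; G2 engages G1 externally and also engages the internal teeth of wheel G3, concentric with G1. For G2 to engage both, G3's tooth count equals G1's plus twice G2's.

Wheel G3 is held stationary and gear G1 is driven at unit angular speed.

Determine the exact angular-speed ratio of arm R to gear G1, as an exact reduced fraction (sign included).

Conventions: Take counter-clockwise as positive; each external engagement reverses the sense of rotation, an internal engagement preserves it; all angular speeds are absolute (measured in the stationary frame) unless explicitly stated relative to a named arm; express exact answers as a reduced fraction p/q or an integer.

recognized (axles ride arm R): planetary set, 27/14/55 teeth
ring teeth: 27 + 2·14 = 55
27(ω_sun−ω_arm) = −55(ω_ring−ω_arm),  ω_ring = 0, ω_sun = 1
27(1−ω_arm) = −55(0−ω_arm)  ⇒  82·ω_arm = 27  ⇒  ω_arm = 27/82
ω_out/ω_in = 27/82

27/82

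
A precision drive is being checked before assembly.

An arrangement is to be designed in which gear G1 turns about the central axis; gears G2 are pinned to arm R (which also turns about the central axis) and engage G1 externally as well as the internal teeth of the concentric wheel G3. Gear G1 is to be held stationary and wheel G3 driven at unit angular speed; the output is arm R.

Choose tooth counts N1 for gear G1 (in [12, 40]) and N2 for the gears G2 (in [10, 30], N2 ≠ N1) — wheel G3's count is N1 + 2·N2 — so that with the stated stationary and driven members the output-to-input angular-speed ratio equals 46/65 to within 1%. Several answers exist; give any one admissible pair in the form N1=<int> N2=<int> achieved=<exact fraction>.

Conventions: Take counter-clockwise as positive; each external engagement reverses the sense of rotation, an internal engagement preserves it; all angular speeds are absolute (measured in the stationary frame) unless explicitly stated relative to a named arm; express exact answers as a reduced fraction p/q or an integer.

design class (target 46/65): planetary set
Willis with ω_sun = 0: ω_arm/ω_ring = N3/(N1+N3); set equal to 46/65  ⇒  N3/N1 = (46/65)/(1 − 46/65) = 46/19
N3 = N1 + 2·N2  ⇒  N2/N1 = (N3/N1 − 1)/2 = (46/19 − 1)/2 = 27/38
smallest multiple with N1 ≥ 12 and N2 ≥ 10: k = 1  ⇒  N1 = 1·38 = 38, N2 = 1·27 = 27 (N1 ≤ 40, N2 ≤ 30, N2 ≠ N1 ✓), N3 = 38 + 2·27 = 92
check: N3/(N1+N3) with N1 = 38, N3 = 92 gives 46/65; |achieved − target| = 0 ≤ 23/3250 ✓

N1=38 N2=27 achieved=46/65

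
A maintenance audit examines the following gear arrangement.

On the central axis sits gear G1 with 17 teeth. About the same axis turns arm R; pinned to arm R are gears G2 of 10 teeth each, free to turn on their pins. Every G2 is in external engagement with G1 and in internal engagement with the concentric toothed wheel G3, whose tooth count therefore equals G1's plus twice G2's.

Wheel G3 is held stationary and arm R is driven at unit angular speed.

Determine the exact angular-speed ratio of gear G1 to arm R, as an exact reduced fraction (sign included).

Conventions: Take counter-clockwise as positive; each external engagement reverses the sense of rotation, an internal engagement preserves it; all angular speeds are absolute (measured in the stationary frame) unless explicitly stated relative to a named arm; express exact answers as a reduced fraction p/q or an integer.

54/17

topology: planetary set — G1 17T / G2 10T / G3 37T, arm = carrier (Willis)
ring teeth: 17 + 2·10 = 37
17(ω_sun−ω_arm) = −37(ω_ring−ω_arm),  ω_ring = 0, ω_arm = 1
ω_sun = 1 − (37/17)(0−1) = 54/17
ω_out/ω_in = 54/17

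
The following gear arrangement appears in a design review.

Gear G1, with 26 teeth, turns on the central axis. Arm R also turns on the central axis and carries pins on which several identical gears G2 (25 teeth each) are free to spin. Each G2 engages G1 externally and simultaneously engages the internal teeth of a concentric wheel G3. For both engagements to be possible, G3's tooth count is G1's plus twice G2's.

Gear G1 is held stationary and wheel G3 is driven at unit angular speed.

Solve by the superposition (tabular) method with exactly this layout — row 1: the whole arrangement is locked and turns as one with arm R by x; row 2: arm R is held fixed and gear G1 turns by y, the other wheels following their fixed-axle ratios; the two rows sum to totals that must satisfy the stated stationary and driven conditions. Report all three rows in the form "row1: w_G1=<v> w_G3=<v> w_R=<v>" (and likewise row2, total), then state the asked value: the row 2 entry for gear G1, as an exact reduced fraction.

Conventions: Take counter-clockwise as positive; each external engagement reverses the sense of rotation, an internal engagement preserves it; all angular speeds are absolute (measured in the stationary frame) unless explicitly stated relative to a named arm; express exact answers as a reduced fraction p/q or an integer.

planetary set (26T centre, 25T on arm, 76T internal) — Willis relation
superposition row 1 [locked train]: every member turns x
superposition row 2 [arm held]: sun y, ring −(26/76)·y, arm 0
boundary: total ω_sun = x + y = 0 and total ω_ring = x − (26/76)·y = 1  ⇒  y = -38/51, x = 38/51
row 2 ring = −(26/76)·(-38/51) = 13/51
totals (row 1 + row 2): sun 38/51 + (-38/51) = 0, ring 38/51 + 13/51 = 1, arm 38/51 + 0 = 38/51
asked cell (row2, sun) = -38/51

row1: w_G1=38/51 w_G3=38/51 w_R=38/51
row2: w_G1=-38/51 w_G3=13/51 w_R=0
total: w_G1=0 w_G3=1 w_R=38/51
asked value: -38/51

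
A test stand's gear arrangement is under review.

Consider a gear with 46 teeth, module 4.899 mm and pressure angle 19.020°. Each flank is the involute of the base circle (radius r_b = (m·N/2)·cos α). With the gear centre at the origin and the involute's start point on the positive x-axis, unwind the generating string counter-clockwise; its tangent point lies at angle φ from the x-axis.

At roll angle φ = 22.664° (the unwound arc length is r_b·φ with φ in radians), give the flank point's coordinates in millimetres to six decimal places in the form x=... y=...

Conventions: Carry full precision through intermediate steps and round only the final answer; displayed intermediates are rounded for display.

class = single-mesh tooth geometry [base-circle involute, m = 4.899, 46T]
pitch radius r_p = m·N/2 = 4.899·46/2 = 112.677000
base radius r_b = r_p·cos α = 112.677000·cos 19.020° = 106.525385
roll angle φ = 22.664° = 0.39556142 rad
x = r_b·(cos φ + φ·sin φ) = 114.536158
y = r_b·(sin φ − φ·cos φ) = 2.163531

x=114.536158 y=2.163531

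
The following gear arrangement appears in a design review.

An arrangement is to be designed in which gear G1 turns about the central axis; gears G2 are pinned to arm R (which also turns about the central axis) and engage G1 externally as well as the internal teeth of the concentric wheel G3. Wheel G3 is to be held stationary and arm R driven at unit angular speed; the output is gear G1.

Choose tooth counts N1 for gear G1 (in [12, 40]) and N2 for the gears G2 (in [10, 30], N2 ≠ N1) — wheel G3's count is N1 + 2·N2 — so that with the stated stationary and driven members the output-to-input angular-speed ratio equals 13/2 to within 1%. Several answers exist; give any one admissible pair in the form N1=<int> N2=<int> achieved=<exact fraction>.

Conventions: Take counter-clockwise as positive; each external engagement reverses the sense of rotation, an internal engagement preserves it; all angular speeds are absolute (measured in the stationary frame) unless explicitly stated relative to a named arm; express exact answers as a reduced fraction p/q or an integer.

topology: planetary set — design target 13/2, arm = carrier (Willis)
Willis with ω_ring = 0: ω_sun/ω_arm = (N1+N3)/N1; set equal to 13/2  ⇒  N3/N1 = 13/2 − 1 = 11/2
N3 = N1 + 2·N2  ⇒  N2/N1 = (N3/N1 − 1)/2 = (11/2 − 1)/2 = 9/4
smallest multiple with N1 ≥ 12 and N2 ≥ 10: k = 3  ⇒  N1 = 3·4 = 12, N2 = 3·9 = 27 (N1 ≤ 40, N2 ≤ 30, N2 ≠ N1 ✓), N3 = 12 + 2·27 = 66
check: (N1+N3)/N1 with N1 = 12, N3 = 66 gives 13/2; |achieved − target| = 0 ≤ 13/200 ✓

N1=12 N2=27 achieved=13/2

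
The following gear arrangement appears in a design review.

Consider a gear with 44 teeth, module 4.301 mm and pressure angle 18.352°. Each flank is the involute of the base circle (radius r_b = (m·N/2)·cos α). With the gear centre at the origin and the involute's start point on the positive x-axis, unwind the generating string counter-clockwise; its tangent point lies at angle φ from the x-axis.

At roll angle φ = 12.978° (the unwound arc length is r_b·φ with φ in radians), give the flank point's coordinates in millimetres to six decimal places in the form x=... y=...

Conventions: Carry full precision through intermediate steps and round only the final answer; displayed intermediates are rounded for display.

recognized (one wheel, involute flank): single-mesh tooth geometry, m = 4.301, N = 44
pitch radius r_p = m·N/2 = 4.301·44/2 = 94.622000
base radius r_b = r_p·cos α = 94.622000·cos 18.352° = 89.809536
roll angle φ = 12.978° = 0.22650883 rad
x = r_b·(cos φ + φ·sin φ) = 92.083964
y = r_b·(sin φ − φ·cos φ) = 0.346120

x=92.083964 y=0.346120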